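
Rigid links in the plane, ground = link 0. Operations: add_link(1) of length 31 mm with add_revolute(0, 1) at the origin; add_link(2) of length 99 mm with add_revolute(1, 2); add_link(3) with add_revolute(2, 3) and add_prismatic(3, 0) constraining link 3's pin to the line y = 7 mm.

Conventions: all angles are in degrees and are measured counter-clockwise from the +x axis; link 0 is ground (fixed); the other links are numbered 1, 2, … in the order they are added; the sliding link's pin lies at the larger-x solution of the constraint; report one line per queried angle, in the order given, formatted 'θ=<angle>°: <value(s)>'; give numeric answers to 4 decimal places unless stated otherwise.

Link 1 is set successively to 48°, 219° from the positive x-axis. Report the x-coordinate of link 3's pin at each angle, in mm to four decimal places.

geometry: r = 31 mm, L = 99 mm, e = 7 mm
θ=48°: crank pin P = (r cos θ, r sin θ) = (20.743049, 23.037490)
θ=48°: h = r sin θ − e = 23.037490 − 7 = 16.037490
θ=48°: x = r cos θ + √(L² − h²) = 20.743049 + 97.692369 = 118.435418
θ=219°: crank pin P = (r cos θ, r sin θ) = (-24.091525, -19.508932)
θ=219°: h = r sin θ − e = -19.508932 − 7 = -26.508932
θ=219°: x = r cos θ + √(L² − h²) = -24.091525 + 95.384886 = 71.293361

θ=48°: 118.4354
θ=219°: 71.2934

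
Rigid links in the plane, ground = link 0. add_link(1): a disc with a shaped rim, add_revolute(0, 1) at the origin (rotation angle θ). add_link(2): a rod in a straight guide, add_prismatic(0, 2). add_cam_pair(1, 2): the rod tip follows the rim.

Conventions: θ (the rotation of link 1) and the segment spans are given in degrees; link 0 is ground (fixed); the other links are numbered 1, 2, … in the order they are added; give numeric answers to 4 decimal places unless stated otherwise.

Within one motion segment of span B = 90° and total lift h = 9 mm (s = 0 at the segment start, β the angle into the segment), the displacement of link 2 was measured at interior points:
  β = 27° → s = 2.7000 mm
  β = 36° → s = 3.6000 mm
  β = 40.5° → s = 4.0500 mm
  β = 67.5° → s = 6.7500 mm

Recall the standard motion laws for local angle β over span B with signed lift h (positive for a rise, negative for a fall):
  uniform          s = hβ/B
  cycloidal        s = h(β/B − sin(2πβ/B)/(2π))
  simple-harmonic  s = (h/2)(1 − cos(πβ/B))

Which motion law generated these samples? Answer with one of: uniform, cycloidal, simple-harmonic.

candidates at β/B = r: uniform s = h·r (linear in β); cycloidal s = h·(r − sin(2πr)/(2π)); simple-harmonic s = (h/2)(1 − cos(πr))
β=27°: printed 2.7000 | uniform 2.7000, cycloidal 1.3377, simple-harmonic 1.8550
β=36°: printed 3.6000 | uniform 3.6000, cycloidal 2.7581, simple-harmonic 3.1094
β=40.5°: printed 4.0500 | uniform 4.0500, cycloidal 3.6074, simple-harmonic 3.7960
β=67.5°: printed 6.7500 | uniform 6.7500, cycloidal 8.1824, simple-harmonic 7.6820
only one law matches every sample → uniform

uniform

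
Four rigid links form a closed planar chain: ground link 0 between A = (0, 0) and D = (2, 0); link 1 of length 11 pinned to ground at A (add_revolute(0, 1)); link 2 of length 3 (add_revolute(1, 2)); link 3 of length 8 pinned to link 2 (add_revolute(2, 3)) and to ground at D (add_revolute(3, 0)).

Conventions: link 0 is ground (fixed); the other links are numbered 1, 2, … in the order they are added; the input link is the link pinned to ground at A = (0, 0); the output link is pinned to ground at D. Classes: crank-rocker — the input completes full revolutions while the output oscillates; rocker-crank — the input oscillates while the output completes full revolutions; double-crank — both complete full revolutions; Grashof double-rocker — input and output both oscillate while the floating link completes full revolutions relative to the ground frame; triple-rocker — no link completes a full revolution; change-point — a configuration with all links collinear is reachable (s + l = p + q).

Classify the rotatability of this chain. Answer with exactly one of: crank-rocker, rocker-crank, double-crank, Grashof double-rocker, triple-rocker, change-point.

lengths: ground=2, input=11, coupler=3, output=8
sorted: s=2 (shortest), l=11 (longest), p+q=11
s + l = 13 vs p + q = 11
s + l > p + q → non-Grashof → no link fully rotates → triple-rocker

triple-rocker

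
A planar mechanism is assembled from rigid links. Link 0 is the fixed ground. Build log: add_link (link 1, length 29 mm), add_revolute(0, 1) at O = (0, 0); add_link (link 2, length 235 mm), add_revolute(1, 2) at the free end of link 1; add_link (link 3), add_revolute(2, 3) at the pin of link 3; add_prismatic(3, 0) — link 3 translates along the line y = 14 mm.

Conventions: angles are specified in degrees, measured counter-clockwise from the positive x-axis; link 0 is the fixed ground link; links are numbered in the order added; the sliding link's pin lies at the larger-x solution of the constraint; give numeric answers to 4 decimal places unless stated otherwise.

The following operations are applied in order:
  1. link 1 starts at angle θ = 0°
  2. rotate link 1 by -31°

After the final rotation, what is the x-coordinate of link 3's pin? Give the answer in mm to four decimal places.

geometry: r = 29 mm, L = 235 mm, e = 14 mm; θ starts at 0°
rotate link 1 by -31°: θ ← 0° -31° = -31°
crank pin P = (r cos θ, r sin θ) = (24.857852, -14.936104)
h = r sin θ − e = -14.936104 − 14 = -28.936104
x = r cos θ + √(L² − h²) = 24.857852 + 233.211710 = 258.069562

258.0696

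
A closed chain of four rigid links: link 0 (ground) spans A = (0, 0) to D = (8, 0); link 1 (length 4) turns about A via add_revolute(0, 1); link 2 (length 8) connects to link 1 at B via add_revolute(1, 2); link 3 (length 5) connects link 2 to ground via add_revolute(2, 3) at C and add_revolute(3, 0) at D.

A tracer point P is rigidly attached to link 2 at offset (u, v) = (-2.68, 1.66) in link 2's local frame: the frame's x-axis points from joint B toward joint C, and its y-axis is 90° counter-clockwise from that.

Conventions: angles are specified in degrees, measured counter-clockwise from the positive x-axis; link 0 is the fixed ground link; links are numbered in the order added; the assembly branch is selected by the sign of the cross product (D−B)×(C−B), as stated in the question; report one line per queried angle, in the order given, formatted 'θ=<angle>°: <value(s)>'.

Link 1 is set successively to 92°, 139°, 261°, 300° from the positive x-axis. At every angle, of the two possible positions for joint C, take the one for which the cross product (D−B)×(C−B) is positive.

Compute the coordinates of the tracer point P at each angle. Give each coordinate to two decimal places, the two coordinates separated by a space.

A=(0,0), D=(8.00,0)
θ=92°: B = A + 4.00·(cos92°, sin92°) = (-0.1396, 3.9976)
θ=92°: |BD| = 9.0683
θ=92°: circle(B,8.00) ∩ circle(D,5.00): a=6.6845, h=4.3952
θ=92°:   candidates: C₊=(7.7979,4.9959) cross=39.857; C₋=(3.9228,-2.8942) cross=-39.857
θ=92°:   branch + wants cross > 0 → take C=(7.7979,4.9959) (cross=39.857)
θ=92°: ex = (C−B)/|BC| = (0.9922,0.1248); ey = (-0.1248,0.9922)
θ=92°: P = B + -2.68·ex + 1.66·ey = (-3.0058,5.3101)
θ=139°: B = A + 4.00·(cos139°, sin139°) = (-3.0188, 2.6242)
θ=139°: |BD| = 11.3270
θ=139°: circle(B,8.00) ∩ circle(D,5.00): a=7.3851, h=3.0759
θ=139°:   candidates: C₊=(4.8779,3.9054) cross=34.840; C₋=(3.4527,-2.0789) cross=-34.840
θ=139°:   branch + wants cross > 0 → take C=(4.8779,3.9054) (cross=34.840)
θ=139°: ex = (C−B)/|BC| = (0.9871,0.1602); ey = (-0.1602,0.9871)
θ=139°: P = B + -2.68·ex + 1.66·ey = (-5.9301,3.8336)
θ=261°: B = A + 4.00·(cos261°, sin261°) = (-0.6257, -3.9508)
θ=261°: |BD| = 9.4875
θ=261°: circle(B,8.00) ∩ circle(D,5.00): a=6.7991, h=4.2158
θ=261°:   candidates: C₊=(3.8003,2.7134) cross=39.997; C₋=(7.3113,-4.9523) cross=-39.997
θ=261°:   branch + wants cross > 0 → take C=(3.8003,2.7134) (cross=39.997)
θ=261°: ex = (C−B)/|BC| = (0.5533,0.8330); ey = (-0.8330,0.5533)
θ=261°: P = B + -2.68·ex + 1.66·ey = (-3.4913,-5.2648)
θ=300°: B = A + 4.00·(cos300°, sin300°) = (2.0000, -3.4641)
θ=300°: |BD| = 6.9282
θ=300°: circle(B,8.00) ∩ circle(D,5.00): a=6.2787, h=4.9576
θ=300°:   candidates: C₊=(4.9587,3.9687) cross=34.347; C₋=(9.9163,-4.6182) cross=-34.347
θ=300°:   branch + wants cross > 0 → take C=(4.9587,3.9687) (cross=34.347)
θ=300°: ex = (C−B)/|BC| = (0.3698,0.9291); ey = (-0.9291,0.3698)
θ=300°: P = B + -2.68·ex + 1.66·ey = (-0.5335,-5.3402)

θ=92°: -3.01 5.31
θ=139°: -5.93 3.83
θ=261°: -3.49 -5.26
θ=300°: -0.53 -5.34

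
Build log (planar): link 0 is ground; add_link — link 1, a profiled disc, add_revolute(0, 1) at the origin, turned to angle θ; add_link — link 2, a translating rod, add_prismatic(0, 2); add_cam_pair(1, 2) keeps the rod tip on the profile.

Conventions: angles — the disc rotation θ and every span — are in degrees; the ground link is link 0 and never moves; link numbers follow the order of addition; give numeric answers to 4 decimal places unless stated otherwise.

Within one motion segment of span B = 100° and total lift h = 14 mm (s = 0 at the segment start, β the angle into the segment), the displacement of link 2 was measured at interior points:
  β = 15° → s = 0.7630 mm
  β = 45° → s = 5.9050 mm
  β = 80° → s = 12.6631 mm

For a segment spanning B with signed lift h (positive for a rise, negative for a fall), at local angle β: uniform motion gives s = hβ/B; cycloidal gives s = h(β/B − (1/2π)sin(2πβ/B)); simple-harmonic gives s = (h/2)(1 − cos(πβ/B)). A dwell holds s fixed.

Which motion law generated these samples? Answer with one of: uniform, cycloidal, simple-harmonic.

candidates at β/B = r: uniform s = h·r (linear in β); cycloidal s = h·(r − sin(2πr)/(2π)); simple-harmonic s = (h/2)(1 − cos(πr))
β=15°: printed 0.7630 | uniform 2.1000, cycloidal 0.2974, simple-harmonic 0.7630
β=45°: printed 5.9050 | uniform 6.3000, cycloidal 5.6115, simple-harmonic 5.9050
β=80°: printed 12.6631 | uniform 11.2000, cycloidal 13.3191, simple-harmonic 12.6631
only one law matches every sample → simple-harmonic

simple-harmonic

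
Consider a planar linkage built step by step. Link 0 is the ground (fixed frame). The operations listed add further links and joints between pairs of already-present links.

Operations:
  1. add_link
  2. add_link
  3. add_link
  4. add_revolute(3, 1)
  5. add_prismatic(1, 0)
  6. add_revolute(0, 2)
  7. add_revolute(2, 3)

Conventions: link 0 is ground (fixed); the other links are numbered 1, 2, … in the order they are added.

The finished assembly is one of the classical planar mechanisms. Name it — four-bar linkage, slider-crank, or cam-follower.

links: 4 (incl. ground); joints: 3 revolute, 1 prismatic, 0 higher (cam) pair, forming one closed loop
4 links, 3 revolutes + 1 prismatic in one loop → slider-crank

slider-crank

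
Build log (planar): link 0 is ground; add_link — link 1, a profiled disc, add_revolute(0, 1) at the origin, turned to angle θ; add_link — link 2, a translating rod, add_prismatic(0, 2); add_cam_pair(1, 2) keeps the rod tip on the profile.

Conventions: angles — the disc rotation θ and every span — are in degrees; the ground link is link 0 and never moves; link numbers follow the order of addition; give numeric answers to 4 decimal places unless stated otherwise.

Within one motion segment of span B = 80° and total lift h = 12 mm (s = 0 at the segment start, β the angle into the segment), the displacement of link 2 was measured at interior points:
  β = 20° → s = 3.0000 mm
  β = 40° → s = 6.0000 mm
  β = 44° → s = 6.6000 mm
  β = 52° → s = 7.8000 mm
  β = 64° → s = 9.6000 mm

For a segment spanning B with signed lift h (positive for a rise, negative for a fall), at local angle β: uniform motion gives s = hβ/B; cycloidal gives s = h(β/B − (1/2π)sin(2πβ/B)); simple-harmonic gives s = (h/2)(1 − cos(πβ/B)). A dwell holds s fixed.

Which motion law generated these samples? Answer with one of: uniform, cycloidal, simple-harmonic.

candidates at β/B = r: uniform s = h·r (linear in β); cycloidal s = h·(r − sin(2πr)/(2π)); simple-harmonic s = (h/2)(1 − cos(πr))
β=20°: printed 3.0000 | uniform 3.0000, cycloidal 1.0901, simple-harmonic 1.7574
β=40°: printed 6.0000 | uniform 6.0000, cycloidal 6.0000, simple-harmonic 6.0000
β=44°: printed 6.6000 | uniform 6.6000, cycloidal 7.1902, simple-harmonic 6.9386
β=52°: printed 7.8000 | uniform 7.8000, cycloidal 9.3451, simple-harmonic 8.7239
β=64°: printed 9.6000 | uniform 9.6000, cycloidal 11.4164, simple-harmonic 10.8541
only one law matches every sample → uniform

uniform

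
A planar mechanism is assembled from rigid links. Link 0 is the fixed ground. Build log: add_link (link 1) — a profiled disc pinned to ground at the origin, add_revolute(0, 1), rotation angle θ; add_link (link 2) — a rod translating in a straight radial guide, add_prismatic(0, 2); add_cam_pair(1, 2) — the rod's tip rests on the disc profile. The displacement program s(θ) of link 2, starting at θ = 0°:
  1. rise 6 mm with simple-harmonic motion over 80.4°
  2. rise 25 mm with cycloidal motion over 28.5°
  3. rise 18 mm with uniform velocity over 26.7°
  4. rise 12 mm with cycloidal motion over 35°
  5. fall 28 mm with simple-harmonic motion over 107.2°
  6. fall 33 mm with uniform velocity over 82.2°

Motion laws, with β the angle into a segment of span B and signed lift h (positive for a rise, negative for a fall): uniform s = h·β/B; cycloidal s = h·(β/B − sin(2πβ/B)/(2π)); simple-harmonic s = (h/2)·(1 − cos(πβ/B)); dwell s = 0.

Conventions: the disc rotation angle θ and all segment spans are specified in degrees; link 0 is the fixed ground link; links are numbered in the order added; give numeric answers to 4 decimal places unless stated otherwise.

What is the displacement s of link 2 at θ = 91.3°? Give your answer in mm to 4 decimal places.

seg 1 [0°–80.4°] simple-harmonic, h=6: full span → s += 6 → s = 6.0000
seg 2 [80.4°–108.9°] cycloidal, h=25: θ=91.3° here. β=10.9, B=28.5. 25·(0.3825 − sin(2π·0.3825)/(2π)) = 6.8828 → s = 12.8828

12.8828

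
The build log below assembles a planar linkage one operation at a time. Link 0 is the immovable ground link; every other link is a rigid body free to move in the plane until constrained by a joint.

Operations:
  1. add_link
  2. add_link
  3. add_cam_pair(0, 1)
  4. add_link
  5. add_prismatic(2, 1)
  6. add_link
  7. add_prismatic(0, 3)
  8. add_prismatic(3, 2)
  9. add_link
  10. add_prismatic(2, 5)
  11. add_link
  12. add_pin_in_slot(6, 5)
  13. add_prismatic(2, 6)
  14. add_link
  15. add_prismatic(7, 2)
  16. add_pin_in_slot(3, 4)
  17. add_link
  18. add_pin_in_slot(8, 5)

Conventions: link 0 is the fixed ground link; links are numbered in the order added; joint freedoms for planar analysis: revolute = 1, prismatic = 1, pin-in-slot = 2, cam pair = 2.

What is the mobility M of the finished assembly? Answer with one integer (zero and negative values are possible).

L=1 J1=0 J2=0
add link → L=2 J1=0 J2=0
add link → L=3 J1=0 J2=0
C@0,1 dof=2 J2 → L=3 J1=0 J2=1
add link → L=4 J1=0 J2=1
P@2,1 dof=1 J1 → L=4 J1=1 J2=1
add link → L=5 J1=1 J2=1
P@0,3 dof=1 J1 → L=5 J1=2 J2=1
P@3,2 dof=1 J1 → L=5 J1=3 J2=1
add link → L=6 J1=3 J2=1
P@2,5 dof=1 J1 → L=6 J1=4 J2=1
add link → L=7 J1=4 J2=1
PS@6,5 dof=2 J2 → L=7 J1=4 J2=2
P@2,6 dof=1 J1 → L=7 J1=5 J2=2
add link → L=8 J1=5 J2=2
P@7,2 dof=1 J1 → L=8 J1=6 J2=2
PS@3,4 dof=2 J2 → L=8 J1=6 J2=3
add link → L=9 J1=6 J2=3
PS@8,5 dof=2 J2 → L=9 J1=6 J2=4
M=3(L−1)−2J1−J2=3·8−2·6−4=8

M = 8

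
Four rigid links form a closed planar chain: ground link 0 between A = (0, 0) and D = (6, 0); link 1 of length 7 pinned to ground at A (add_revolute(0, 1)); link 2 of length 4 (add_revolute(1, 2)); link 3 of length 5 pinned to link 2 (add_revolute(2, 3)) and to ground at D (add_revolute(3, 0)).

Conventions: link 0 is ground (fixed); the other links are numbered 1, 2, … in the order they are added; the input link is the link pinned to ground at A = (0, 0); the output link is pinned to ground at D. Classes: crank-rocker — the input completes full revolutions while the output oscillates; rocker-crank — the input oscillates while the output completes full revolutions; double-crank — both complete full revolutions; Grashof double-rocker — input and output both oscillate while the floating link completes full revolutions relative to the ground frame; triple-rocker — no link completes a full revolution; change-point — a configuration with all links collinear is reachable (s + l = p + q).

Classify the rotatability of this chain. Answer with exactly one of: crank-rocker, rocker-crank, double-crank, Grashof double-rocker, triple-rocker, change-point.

lengths: ground=6, input=7, coupler=4, output=5
sorted: s=4 (shortest), l=7 (longest), p+q=11
s + l = 11 vs p + q = 11
s + l = p + q → change-point (collinear configuration reachable)

change-point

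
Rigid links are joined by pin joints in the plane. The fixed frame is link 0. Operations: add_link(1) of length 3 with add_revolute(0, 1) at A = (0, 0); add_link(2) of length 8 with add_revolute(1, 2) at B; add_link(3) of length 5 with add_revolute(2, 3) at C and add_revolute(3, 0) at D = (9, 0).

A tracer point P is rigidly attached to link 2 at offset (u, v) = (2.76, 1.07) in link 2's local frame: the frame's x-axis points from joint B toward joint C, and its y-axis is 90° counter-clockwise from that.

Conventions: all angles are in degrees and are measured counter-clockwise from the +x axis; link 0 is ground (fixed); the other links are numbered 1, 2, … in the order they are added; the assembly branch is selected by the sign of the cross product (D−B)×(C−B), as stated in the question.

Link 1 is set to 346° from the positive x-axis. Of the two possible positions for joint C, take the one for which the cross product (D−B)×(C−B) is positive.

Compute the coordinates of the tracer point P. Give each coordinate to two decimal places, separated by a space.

A=(0,0), D=(9.00,0)
B = A + 3.00·(cos346°, sin346°) = (2.9109, -0.7258)
|BD| = 6.1322
circle(B,8.00) ∩ circle(D,5.00): a=6.2460, h=4.9987
  candidates: C₊=(8.5214,4.9770) cross=30.653; C₋=(9.7046,-4.9501) cross=-30.653
  branch + wants cross > 0 → take C=(8.5214,4.9770) (cross=30.653)
ex = (C−B)/|BC| = (0.7013,0.7129); ey = (-0.7129,0.7013)
P = B + 2.76·ex + 1.07·ey = (4.0838,1.9921)

4.08 1.99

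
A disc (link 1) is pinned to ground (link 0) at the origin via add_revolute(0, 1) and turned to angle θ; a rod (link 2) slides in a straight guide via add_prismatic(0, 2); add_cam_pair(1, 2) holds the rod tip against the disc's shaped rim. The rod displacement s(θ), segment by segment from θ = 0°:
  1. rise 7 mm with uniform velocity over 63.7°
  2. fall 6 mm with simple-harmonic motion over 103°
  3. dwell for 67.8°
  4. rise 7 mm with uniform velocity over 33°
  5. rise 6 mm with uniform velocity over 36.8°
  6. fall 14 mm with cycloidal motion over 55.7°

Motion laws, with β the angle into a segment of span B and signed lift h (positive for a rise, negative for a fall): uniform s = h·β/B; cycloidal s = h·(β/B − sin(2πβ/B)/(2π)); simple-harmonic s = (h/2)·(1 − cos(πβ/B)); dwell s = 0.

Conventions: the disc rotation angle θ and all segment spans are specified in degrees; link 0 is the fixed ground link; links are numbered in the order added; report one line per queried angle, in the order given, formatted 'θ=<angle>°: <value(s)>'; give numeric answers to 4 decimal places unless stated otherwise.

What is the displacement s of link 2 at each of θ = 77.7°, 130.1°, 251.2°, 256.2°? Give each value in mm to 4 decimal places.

segment 1 (0° to 63.7°, uniform, h = 7) is passed completely: s = 0.0000 + (7) = 7.0000
θ = 77.7° falls in segment 2 (63.7° to 166.7°, simple-harmonic, h = -6): β = 77.7 − 63.7 = 14°, B = 103°; Δs = -6/2·(1 − cos(π·0.1359)) = -0.2694; s = 7.0000 − 0.2694 = 6.7306
θ = 130.1° falls in segment 2 (63.7° to 166.7°, simple-harmonic, h = -6): β = 130.1 − 63.7 = 66.4°, B = 103°; Δs = -6/2·(1 − cos(π·0.6447)) = -4.3169; s = 7.0000 − 4.3169 = 2.6831
segment 2 (63.7° to 166.7°, simple-harmonic, h = -6) is passed completely: s = 7.0000 + (-6) = 1.0000
segment 3 (166.7° to 234.5°, dwell): s unchanged at 1.0000
θ = 251.2° falls in segment 4 (234.5° to 267.5°, uniform, h = 7): β = 251.2 − 234.5 = 16.7°, B = 33°; Δs = 7·16.7/33 = 3.5424; s = 1.0000 + 3.5424 = 4.5424
θ = 256.2° falls in segment 4 (234.5° to 267.5°, uniform, h = 7): β = 256.2 − 234.5 = 21.7°, B = 33°; Δs = 7·21.7/33 = 4.6030; s = 1.0000 + 4.6030 = 5.6030

θ=77.7°: 6.7306
θ=130.1°: 2.6831
θ=251.2°: 4.5424
θ=256.2°: 5.6030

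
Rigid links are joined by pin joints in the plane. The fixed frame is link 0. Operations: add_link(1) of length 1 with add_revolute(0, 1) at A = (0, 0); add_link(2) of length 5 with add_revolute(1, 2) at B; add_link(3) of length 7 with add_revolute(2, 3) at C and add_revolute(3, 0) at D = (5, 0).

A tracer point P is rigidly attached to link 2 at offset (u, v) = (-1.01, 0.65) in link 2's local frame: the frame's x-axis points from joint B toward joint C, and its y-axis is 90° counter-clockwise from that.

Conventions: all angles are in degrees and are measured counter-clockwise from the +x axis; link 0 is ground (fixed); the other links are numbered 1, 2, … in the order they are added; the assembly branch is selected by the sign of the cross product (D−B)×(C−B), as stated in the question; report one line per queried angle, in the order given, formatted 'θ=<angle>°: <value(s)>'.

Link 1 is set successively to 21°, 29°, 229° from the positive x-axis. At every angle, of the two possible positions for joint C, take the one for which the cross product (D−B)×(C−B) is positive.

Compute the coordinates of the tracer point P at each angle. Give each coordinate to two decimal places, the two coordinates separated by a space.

A=(0,0), D=(5.00,0)
θ=21°: B = A + 1.00·(cos21°, sin21°) = (0.9336, 0.3584)
θ=21°: |BD| = 4.0822
θ=21°: circle(B,5.00) ∩ circle(D,7.00): a=-0.8985, h=4.9186
θ=21°:   candidates: C₊=(0.4703,5.3369) cross=20.079; C₋=(-0.3933,-4.4624) cross=-20.079
θ=21°:   branch + wants cross > 0 → take C=(0.4703,5.3369) (cross=20.079)
θ=21°: ex = (C−B)/|BC| = (-0.0927,0.9957); ey = (-0.9957,-0.0927)
θ=21°: P = B + -1.01·ex + 0.65·ey = (0.3800,-0.7075)
θ=29°: B = A + 1.00·(cos29°, sin29°) = (0.8746, 0.4848)
θ=29°: |BD| = 4.1538
θ=29°: circle(B,5.00) ∩ circle(D,7.00): a=-0.8121, h=4.9336
θ=29°:   candidates: C₊=(0.6439,5.4795) cross=20.493; C₋=(-0.5077,-4.3203) cross=-20.493
θ=29°:   branch + wants cross > 0 → take C=(0.6439,5.4795) (cross=20.493)
θ=29°: ex = (C−B)/|BC| = (-0.0461,0.9989); ey = (-0.9989,-0.0461)
θ=29°: P = B + -1.01·ex + 0.65·ey = (0.2719,-0.5541)
θ=229°: B = A + 1.00·(cos229°, sin229°) = (-0.6561, -0.7547)
θ=229°: |BD| = 5.7062
θ=229°: circle(B,5.00) ∩ circle(D,7.00): a=0.7501, h=4.9434
θ=229°:   candidates: C₊=(-0.5664,4.2445) cross=28.208; C₋=(0.7413,-5.5555) cross=-28.208
θ=229°:   branch + wants cross > 0 → take C=(-0.5664,4.2445) (cross=28.208)
θ=229°: ex = (C−B)/|BC| = (0.0179,0.9998); ey = (-0.9998,0.0179)
θ=229°: P = B + -1.01·ex + 0.65·ey = (-1.3241,-1.7529)

θ=21°: 0.38 -0.71
θ=29°: 0.27 -0.55
θ=229°: -1.32 -1.75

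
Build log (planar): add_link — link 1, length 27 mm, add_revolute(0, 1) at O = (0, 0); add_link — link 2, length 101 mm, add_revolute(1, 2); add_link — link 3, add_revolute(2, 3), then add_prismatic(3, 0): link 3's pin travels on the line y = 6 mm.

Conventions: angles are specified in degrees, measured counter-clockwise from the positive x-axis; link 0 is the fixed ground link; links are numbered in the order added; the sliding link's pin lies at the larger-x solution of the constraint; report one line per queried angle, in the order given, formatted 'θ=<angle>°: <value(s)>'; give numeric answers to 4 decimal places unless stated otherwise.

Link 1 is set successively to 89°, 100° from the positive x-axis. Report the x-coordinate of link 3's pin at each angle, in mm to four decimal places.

geometry: r = 27 mm, L = 101 mm, e = 6 mm
θ=89°: crank pin P = (r cos θ, r sin θ) = (0.471215, 26.995888)
θ=89°: h = r sin θ − e = 26.995888 − 6 = 20.995888
θ=89°: x = r cos θ + √(L² − h²) = 0.471215 + 98.793586 = 99.264801
θ=100°: crank pin P = (r cos θ, r sin θ) = (-4.688501, 26.589809)
θ=100°: h = r sin θ − e = 26.589809 − 6 = 20.589809
θ=100°: x = r cos θ + √(L² − h²) = -4.688501 + 98.879016 = 94.190515

θ=89°: 99.2648
θ=100°: 94.1905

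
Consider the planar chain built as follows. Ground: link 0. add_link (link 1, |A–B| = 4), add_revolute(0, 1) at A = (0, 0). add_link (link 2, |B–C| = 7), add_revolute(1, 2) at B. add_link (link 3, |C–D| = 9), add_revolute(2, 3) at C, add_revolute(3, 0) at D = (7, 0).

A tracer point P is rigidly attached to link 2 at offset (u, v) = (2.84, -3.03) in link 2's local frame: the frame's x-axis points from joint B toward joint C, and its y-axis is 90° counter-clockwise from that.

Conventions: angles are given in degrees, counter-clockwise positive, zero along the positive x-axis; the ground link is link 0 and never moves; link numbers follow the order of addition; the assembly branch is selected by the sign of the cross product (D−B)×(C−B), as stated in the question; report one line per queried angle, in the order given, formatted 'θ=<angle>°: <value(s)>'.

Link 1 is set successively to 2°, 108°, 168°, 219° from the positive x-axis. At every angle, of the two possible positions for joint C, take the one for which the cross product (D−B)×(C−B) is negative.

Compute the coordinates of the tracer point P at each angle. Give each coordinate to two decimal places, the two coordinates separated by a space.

A=(0,0), D=(7.00,0)
θ=2°: B = A + 4.00·(cos2°, sin2°) = (3.9976, 0.1396)
θ=2°: |BD| = 3.0057
θ=2°: circle(B,7.00) ∩ circle(D,9.00): a=-3.8204, h=5.8655
θ=2°:   candidates: C₊=(0.4537,6.1762) cross=17.630; C₋=(-0.0912,-5.5422) cross=-17.630
θ=2°:   branch - wants cross < 0 → take C=(-0.0912,-5.5422) (cross=-17.630)
θ=2°: ex = (C−B)/|BC| = (-0.5841,-0.8117); ey = (0.8117,-0.5841)
θ=2°: P = B + 2.84·ex + -3.03·ey = (-0.1207,-0.3957)
θ=108°: B = A + 4.00·(cos108°, sin108°) = (-1.2361, 3.8042)
θ=108°: |BD| = 9.0722
θ=108°: circle(B,7.00) ∩ circle(D,9.00): a=2.7725, h=6.4275
θ=108°:   candidates: C₊=(3.9761,8.4768) cross=58.312; C₋=(-1.4144,-3.1935) cross=-58.312
θ=108°:   branch - wants cross < 0 → take C=(-1.4144,-3.1935) (cross=-58.312)
θ=108°: ex = (C−B)/|BC| = (-0.0255,-0.9997); ey = (0.9997,-0.0255)
θ=108°: P = B + 2.84·ex + -3.03·ey = (-4.3374,1.0423)
θ=168°: B = A + 4.00·(cos168°, sin168°) = (-3.9126, 0.8316)
θ=168°: |BD| = 10.9442
θ=168°: circle(B,7.00) ∩ circle(D,9.00): a=4.0102, h=5.7375
θ=168°:   candidates: C₊=(0.5220,6.2478) cross=62.792; C₋=(-0.3500,-5.1940) cross=-62.792
θ=168°:   branch - wants cross < 0 → take C=(-0.3500,-5.1940) (cross=-62.792)
θ=168°: ex = (C−B)/|BC| = (0.5089,-0.8608); ey = (0.8608,0.5089)
θ=168°: P = B + 2.84·ex + -3.03·ey = (-5.0754,-3.1551)
θ=219°: B = A + 4.00·(cos219°, sin219°) = (-3.1086, -2.5173)
θ=219°: |BD| = 10.4173
θ=219°: circle(B,7.00) ∩ circle(D,9.00): a=3.6727, h=5.9591
θ=219°:   candidates: C₊=(-0.9847,4.1527) cross=62.078; C₋=(1.8953,-7.4123) cross=-62.078
θ=219°:   branch - wants cross < 0 → take C=(1.8953,-7.4123) (cross=-62.078)
θ=219°: ex = (C−B)/|BC| = (0.7148,-0.6993); ey = (0.6993,0.7148)
θ=219°: P = B + 2.84·ex + -3.03·ey = (-3.1973,-6.6692)

θ=2°: -0.12 -0.40
θ=108°: -4.34 1.04
θ=168°: -5.08 -3.16
θ=219°: -3.20 -6.67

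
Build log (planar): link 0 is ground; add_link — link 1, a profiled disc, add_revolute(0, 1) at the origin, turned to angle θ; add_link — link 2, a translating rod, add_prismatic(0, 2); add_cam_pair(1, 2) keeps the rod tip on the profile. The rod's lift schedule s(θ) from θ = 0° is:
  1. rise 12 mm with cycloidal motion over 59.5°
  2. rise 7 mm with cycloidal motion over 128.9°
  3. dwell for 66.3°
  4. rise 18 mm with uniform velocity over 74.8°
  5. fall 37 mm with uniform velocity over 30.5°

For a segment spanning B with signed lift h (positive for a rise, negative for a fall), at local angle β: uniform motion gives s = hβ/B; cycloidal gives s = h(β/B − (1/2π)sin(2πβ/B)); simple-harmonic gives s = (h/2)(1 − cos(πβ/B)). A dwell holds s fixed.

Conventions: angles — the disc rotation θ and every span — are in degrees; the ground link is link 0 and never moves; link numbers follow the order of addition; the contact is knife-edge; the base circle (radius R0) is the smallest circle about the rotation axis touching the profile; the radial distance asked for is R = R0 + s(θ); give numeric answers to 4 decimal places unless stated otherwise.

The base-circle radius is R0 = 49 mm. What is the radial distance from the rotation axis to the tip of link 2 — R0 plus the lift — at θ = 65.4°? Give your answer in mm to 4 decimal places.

seg 1 [0°–59.5°] cycloidal, h=12: full span → s += 12 → s = 12.0000
seg 2 [59.5°–188.4°] cycloidal, h=7: θ=65.4° here. β=5.9, B=128.9. 7·(0.0458 − sin(2π·0.0458)/(2π)) = 0.0044 → s = 12.0044
R = R0 + s = 49 + 12.0044 = 61.0044

61.0044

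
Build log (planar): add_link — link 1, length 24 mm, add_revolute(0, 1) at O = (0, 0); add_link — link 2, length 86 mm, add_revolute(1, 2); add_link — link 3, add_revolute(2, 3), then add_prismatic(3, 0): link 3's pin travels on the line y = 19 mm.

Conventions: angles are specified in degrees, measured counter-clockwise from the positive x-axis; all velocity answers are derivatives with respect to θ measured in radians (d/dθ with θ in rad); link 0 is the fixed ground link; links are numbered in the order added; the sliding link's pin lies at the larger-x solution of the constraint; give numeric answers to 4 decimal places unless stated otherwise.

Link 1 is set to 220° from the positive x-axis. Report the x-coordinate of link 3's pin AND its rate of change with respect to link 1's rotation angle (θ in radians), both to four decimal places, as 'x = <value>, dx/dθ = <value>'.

geometry: r = 24 mm, L = 86 mm, e = 19 mm
crank pin P = (r cos θ, r sin θ) = (-18.385067, -15.426903)
h = r sin θ − e = -15.426903 − 19 = -34.426903
x = r cos θ + √(L² − h²) = -18.385067 + 78.808555 = 60.423489
dx/dθ = −r sin θ − h·r cos θ/√(L² − h²) (θ in radians; h = -34.426903) = 7.395530

x = 60.4235, dx/dθ = 7.3955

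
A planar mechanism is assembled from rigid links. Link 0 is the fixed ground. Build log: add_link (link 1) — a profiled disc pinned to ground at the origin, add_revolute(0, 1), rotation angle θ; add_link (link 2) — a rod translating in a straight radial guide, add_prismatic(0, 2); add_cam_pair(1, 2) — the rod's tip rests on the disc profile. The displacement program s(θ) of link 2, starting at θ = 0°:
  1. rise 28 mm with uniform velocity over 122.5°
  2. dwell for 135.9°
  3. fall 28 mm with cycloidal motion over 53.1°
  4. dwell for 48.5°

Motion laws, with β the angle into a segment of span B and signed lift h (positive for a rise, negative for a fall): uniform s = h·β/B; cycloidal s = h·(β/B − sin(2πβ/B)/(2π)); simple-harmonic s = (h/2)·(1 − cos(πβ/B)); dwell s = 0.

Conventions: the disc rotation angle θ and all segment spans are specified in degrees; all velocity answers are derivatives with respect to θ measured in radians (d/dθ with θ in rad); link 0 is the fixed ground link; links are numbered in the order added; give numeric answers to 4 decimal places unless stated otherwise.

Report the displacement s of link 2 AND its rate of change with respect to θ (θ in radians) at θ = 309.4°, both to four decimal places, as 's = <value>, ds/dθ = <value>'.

seg 1 [0°–122.5°] uniform, h=28: full span → s += 28 → s = 28.0000
seg 2 [122.5°–258.4°] dwell: s stays 28.0000
seg 3 [258.4°–311.5°] cycloidal, h=-28: θ=309.4° here. β=51, B=53.1. -28·(0.9605 − sin(2π·0.9605)/(2π)) = -27.9886 → s = 0.0114
velocity in seg [258.4°–311.5°] (cycloidal), θ in radians: β = 51° = 0.8901 rad, B = 53.1° = 0.9268 rad; ds/dθ = (h/B)(1 − cos(2πβ/B)) = ((-28)/0.9268)(1 − cos(2π·0.9605)) = -0.927961 mm/rad

s = 0.0114, ds/dθ = -0.9280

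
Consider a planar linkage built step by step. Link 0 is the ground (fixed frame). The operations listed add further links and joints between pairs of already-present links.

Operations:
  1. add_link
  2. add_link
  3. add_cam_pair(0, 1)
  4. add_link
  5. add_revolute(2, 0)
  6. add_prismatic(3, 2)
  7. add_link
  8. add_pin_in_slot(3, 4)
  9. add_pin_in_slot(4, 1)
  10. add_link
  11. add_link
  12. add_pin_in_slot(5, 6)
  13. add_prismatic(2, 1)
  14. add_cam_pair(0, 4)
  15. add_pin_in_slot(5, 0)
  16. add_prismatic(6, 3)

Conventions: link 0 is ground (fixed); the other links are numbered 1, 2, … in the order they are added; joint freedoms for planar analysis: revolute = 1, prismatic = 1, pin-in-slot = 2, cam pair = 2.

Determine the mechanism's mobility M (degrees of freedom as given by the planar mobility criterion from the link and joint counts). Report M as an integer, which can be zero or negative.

(L,J1,J2)=(1,0,0); link0 fixed
link1: (2,0,0)
link2: (3,0,0)
C 0-1 [J2]: (3,0,1)
link3: (4,0,1)
R 2-0 [J1]: (4,1,1)
P 3-2 [J1]: (4,2,1)
link4: (5,2,1)
PS 3-4 [J2]: (5,2,2)
PS 4-1 [J2]: (5,2,3)
link5: (6,2,3)
link6: (7,2,3)
PS 5-6 [J2]: (7,2,4)
P 2-1 [J1]: (7,3,4)
C 0-4 [J2]: (7,3,5)
PS 5-0 [J2]: (7,3,6)
P 6-3 [J1]: (7,4,6)
Grübler: 3·6 − 2·4 − 6 = 4

M = 4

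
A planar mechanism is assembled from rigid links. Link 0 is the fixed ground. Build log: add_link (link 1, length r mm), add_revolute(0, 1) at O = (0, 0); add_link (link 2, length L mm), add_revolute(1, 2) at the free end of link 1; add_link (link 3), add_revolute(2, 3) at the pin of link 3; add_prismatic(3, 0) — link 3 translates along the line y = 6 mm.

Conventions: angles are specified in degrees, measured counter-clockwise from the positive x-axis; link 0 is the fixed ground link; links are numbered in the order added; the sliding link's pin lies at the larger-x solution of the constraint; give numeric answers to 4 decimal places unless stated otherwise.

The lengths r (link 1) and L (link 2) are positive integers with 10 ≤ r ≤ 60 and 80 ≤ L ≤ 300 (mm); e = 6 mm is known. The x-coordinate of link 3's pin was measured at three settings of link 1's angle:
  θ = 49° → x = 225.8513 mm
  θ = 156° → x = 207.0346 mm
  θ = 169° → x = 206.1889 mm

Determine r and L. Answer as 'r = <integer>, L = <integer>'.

constraint per measurement: (x − r cos θ)² + (r sin θ − e)² = L²
subtracting the θ₁ and θ₂ equations cancels the r² and L² terms:
r = (x₁² − x₂²) / (2[(x₁cos θ₁ + e sin θ₁) − (x₂cos θ₂ + e sin θ₂)]) = 12.0000 → r = 12
L² = (x₁ − r cos θ₁)² + (r sin θ₁ − e)² = 47524.0087 → L = 218.0000 → L = 218
check at θ₃=169°: x = 206.1889 (printed 206.1889) ✓

r = 12, L = 218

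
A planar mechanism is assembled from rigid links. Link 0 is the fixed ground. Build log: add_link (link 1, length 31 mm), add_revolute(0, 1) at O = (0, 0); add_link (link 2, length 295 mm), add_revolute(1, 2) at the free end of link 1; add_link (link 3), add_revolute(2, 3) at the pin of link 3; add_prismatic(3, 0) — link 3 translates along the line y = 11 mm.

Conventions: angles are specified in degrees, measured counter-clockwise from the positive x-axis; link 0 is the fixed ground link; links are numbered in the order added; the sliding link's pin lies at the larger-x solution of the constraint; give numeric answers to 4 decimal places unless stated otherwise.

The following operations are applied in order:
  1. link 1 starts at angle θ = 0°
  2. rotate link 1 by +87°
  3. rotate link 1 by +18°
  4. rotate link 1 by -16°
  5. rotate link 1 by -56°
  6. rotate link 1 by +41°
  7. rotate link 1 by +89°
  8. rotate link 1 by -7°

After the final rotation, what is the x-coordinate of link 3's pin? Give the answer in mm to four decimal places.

geometry: r = 31 mm, L = 295 mm, e = 11 mm; θ starts at 0°
rotate link 1 by +87°: θ ← 0° +87° = 87°
rotate link 1 by +18°: θ ← 87° +18° = 105°
rotate link 1 by -16°: θ ← 105° -16° = 89°
rotate link 1 by -56°: θ ← 89° -56° = 33°
rotate link 1 by +41°: θ ← 33° +41° = 74°
rotate link 1 by +89°: θ ← 74° +89° = 163°
rotate link 1 by -7°: θ ← 163° -7° = 156°
crank pin P = (r cos θ, r sin θ) = (-28.319909, 12.608836)
h = r sin θ − e = 12.608836 − 11 = 1.608836
x = r cos θ + √(L² − h²) = -28.319909 + 294.995613 = 266.675704

266.6757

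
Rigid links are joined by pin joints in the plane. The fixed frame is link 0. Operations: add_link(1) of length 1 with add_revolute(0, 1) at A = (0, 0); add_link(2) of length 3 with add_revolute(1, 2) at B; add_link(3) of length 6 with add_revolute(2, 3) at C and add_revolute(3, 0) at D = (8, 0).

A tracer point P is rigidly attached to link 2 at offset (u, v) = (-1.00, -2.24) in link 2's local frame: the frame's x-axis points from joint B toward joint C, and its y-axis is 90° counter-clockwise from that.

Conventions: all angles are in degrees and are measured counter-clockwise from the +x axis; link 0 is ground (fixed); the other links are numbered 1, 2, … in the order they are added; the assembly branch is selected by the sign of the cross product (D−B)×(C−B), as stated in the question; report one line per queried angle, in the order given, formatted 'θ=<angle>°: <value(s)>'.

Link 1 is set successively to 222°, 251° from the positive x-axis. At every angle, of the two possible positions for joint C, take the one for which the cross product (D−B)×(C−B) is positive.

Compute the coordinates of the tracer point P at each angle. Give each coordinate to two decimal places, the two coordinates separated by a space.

A=(0,0), D=(8.00,0)
θ=222°: B = A + 1.00·(cos222°, sin222°) = (-0.7431, -0.6691)
θ=222°: |BD| = 8.7687
θ=222°: circle(B,3.00) ∩ circle(D,6.00): a=2.8448, h=0.9525
θ=222°:   candidates: C₊=(2.0207,0.4976) cross=8.352; C₋=(2.1660,-1.4017) cross=-8.352
θ=222°:   branch + wants cross > 0 → take C=(2.0207,0.4976) (cross=8.352)
θ=222°: ex = (C−B)/|BC| = (0.9213,0.3889); ey = (-0.3889,0.9213)
θ=222°: P = B + -1.00·ex + -2.24·ey = (-0.7932,-3.1217)
θ=251°: B = A + 1.00·(cos251°, sin251°) = (-0.3256, -0.9455)
θ=251°: |BD| = 8.3791
θ=251°: circle(B,3.00) ∩ circle(D,6.00): a=2.5784, h=1.5336
θ=251°:   candidates: C₊=(2.0633,0.8692) cross=12.850; C₋=(2.4094,-2.1784) cross=-12.850
θ=251°:   branch + wants cross > 0 → take C=(2.0633,0.8692) (cross=12.850)
θ=251°: ex = (C−B)/|BC| = (0.7963,0.6049); ey = (-0.6049,0.7963)
θ=251°: P = B + -1.00·ex + -2.24·ey = (0.2332,-3.3341)

θ=222°: -0.79 -3.12
θ=251°: 0.23 -3.33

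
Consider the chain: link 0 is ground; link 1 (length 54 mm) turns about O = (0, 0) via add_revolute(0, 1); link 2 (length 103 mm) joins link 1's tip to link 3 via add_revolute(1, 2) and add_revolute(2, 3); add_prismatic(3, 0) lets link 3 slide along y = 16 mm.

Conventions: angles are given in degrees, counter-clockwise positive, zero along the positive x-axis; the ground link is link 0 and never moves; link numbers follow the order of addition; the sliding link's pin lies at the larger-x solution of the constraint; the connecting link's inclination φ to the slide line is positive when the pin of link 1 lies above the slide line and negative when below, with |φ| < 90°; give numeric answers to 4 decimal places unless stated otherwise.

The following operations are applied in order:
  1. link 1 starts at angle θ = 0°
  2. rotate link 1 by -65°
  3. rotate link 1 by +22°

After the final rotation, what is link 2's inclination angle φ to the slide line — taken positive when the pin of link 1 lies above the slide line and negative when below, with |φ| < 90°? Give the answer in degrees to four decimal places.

geometry: r = 54 mm, L = 103 mm, e = 16 mm; θ starts at 0°
rotate link 1 by -65°: θ ← 0° -65° = -65°
rotate link 1 by +22°: θ ← -65° +22° = -43°
h = r sin θ − e = -36.827911 − 16 = -52.827911
sin φ = h / L = -52.827911 / 103 = -0.51289234
φ = arcsin(-0.51289234) = -30.856680°

-30.8567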